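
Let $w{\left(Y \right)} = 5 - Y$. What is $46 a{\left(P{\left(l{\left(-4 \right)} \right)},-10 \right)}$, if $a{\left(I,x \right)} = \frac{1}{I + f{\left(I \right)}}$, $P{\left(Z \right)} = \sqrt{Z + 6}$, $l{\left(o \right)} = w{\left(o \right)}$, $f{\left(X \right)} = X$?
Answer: $\frac{23 \sqrt{15}}{15} \approx 5.9386$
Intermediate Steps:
$l{\left(o \right)} = 5 - o$
$P{\left(Z \right)} = \sqrt{6 + Z}$
$a{\left(I,x \right)} = \frac{1}{2 I}$ ($a{\left(I,x \right)} = \frac{1}{I + I} = \frac{1}{2 I}$)
$46 a{\left(P{\left(l{\left(-4 \right)} \right)},-10 \right)} = 46 \frac{1}{2 \sqrt{6 + \left(5 - -4\right)}} = 46 \frac{1}{2 \sqrt{6 + \left(5 + 4\right)}} = 46 \frac{1}{2 \sqrt{6 + 9}} = 46 \frac{1}{2 \sqrt{15}} = 46 \frac{\frac{1}{15} \sqrt{15}}{2} = 46 \frac{\sqrt{15}}{30} = \frac{23 \sqrt{15}}{15}$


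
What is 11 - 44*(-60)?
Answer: 2651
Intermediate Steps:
11 - 44*(-60) = 11 + 2640 = 2651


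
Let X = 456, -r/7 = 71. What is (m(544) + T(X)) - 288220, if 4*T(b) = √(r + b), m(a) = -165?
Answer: -288385 + I*√41/4 ≈ -2.8839e+5 + 1.6008*I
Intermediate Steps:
r = -497 (r = -7*71 = -497)
T(b) = √(-497 + b)/4
(m(544) + T(X)) - 288220 = (-165 + √(-497 + 456)/4) - 288220 = (-165 + √(-41)/4) - 288220 = (-165 + (I*√41)/4) - 288220 = (-165 + I*√41/4) - 288220 = -288385 + I*√41/4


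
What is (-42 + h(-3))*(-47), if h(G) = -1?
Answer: 2021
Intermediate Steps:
(-42 + h(-3))*(-47) = (-42 - 1)*(-47) = -43*(-47) = 2021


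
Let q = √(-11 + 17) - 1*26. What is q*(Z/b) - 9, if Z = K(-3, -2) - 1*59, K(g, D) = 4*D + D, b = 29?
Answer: 1533/29 - 69*√6/29 ≈ 47.034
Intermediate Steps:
K(g, D) = 5*D
Z = -69 (Z = 5*(-2) - 1*59 = -10 - 59 = -69)
q = -26 + √6 (q = √6 - 26 = -26 + √6 ≈ -23.551)
q*(Z/b) - 9 = (-26 + √6)*(-69/29) - 9 = (1794/29 - 69*√6/29) - 9 = 1533/29 - 69*√6/29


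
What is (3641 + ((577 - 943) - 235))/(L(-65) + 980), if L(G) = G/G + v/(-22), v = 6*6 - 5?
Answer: 66880/21551 ≈ 3.1033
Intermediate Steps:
v = 31 (v = 36 - 5 = 31)
L(G) = -9/22 (L(G) = G/G + 31/(-22) = 1 + 31*(-1/22) = 1 - 31/22 = -9/22)
(3641 + ((577 - 943) - 235))/(L(-65) + 980) = (3641 + ((577 - 943) - 235))/(-9/22 + 980) = (3641 + (-366 - 235))/(21551/22) = (3641 - 601)*(22/21551) = 3040*(22/21551) = 66880/21551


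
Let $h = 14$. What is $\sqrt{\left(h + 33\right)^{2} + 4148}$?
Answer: $\sqrt{6357} \approx 79.731$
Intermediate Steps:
$\sqrt{\left(h + 33\right)^{2} + 4148} = \sqrt{\left(14 + 33\right)^{2} + 4148} = \sqrt{47^{2} + 4148} = \sqrt{2209 + 4148} = \sqrt{6357}$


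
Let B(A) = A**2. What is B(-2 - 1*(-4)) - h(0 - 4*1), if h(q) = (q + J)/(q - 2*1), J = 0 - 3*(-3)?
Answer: 29/6 ≈ 4.8333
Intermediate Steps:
J = 9 (J = 0 + 9 = 9)
h(q) = (9 + q)/(-2 + q) (h(q) = (q + 9)/(q - 2*1) = (9 + q)/(q - 2) = (9 + q)/(-2 + q))
B(-2 - 1*(-4)) - h(0 - 4*1) = (-2 - 1*(-4))**2 - (9 + (0 - 4*1))/(-2 + (0 - 4*1)) = (-2 + 4)**2 - (9 + (0 - 4))/(-2 + (0 - 4)) = 2**2 - (9 - 4)/(-2 - 4) = 4 - 5/(-6) = 4 - (-1)*5/6 = 4 - 1*(-5/6) = 4 + 5/6 = 29/6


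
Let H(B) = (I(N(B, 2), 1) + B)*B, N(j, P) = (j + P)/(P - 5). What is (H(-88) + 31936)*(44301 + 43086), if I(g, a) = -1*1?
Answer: 3475206216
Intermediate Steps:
N(j, P) = (P + j)/(-5 + P)
I(g, a) = -1
H(B) = B*(-1 + B) (H(B) = (-1 + B)*B = B*(-1 + B))
(H(-88) + 31936)*(44301 + 43086) = (-88*(-1 - 88) + 31936)*(44301 + 43086) = (-88*(-89) + 31936)*87387 = (7832 + 31936)*87387 = 39768*87387 = 3475206216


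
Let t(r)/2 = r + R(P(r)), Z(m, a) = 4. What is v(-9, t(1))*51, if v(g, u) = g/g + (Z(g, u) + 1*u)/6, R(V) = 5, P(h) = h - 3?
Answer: 187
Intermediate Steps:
P(h) = -3 + h
t(r) = 10 + 2*r (t(r) = 2*(r + 5) = 2*(5 + r) = 10 + 2*r)
v(g, u) = 5/3 + u/6 (v(g, u) = g/g + (4 + 1*u)/6 = 1 + (4 + u)*(⅙) = 1 + (⅔ + u/6) = 5/3 + u/6)
v(-9, t(1))*51 = (5/3 + (10 + 2*1)/6)*51 = (5/3 + (10 + 2)/6)*51 = (5/3 + (⅙)*12)*51 = (5/3 + 2)*51 = (11/3)*51 = 187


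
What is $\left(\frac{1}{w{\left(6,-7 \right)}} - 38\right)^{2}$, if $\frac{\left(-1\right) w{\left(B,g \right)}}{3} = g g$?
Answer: $\frac{31214569}{21609} \approx 1444.5$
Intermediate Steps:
$w{\left(B,g \right)} = - 3 g^{2}$ ($w{\left(B,g \right)} = - 3 g g = - 3 g^{2}$)
$\left(\frac{1}{w{\left(6,-7 \right)}} - 38\right)^{2} = \left(\frac{1}{\left(-3\right) \left(-7\right)^{2}} - 38\right)^{2} = \left(\frac{1}{\left(-3\right) 49} - 38\right)^{2} = \left(\frac{1}{-147} - 38\right)^{2} = \left(- \frac{1}{147} - 38\right)^{2} = \left(- \frac{5587}{147}\right)^{2} = \frac{31214569}{21609}$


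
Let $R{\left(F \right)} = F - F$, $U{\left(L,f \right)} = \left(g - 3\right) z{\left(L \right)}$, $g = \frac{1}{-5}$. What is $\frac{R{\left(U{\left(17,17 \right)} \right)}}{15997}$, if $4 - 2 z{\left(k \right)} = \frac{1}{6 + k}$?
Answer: $0$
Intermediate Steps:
$z{\left(k \right)} = 2 - \frac{1}{2 \left(6 + k\right)}$
$g = - \frac{1}{5} \approx -0.2$
$U{\left(L,f \right)} = - \frac{8 \left(23 + 4 L\right)}{5 \left(6 + L\right)}$ ($U{\left(L,f \right)} = \left(- \frac{1}{5} - 3\right) \frac{23 + 4 L}{2 \left(6 + L\right)} = - \frac{16 \frac{23 + 4 L}{2 \left(6 + L\right)}}{5} = - \frac{8 \left(23 + 4 L\right)}{5 \left(6 + L\right)}$)
$R{\left(F \right)} = 0$
$\frac{R{\left(U{\left(17,17 \right)} \right)}}{15997} = \frac{0}{15997} = 0 \cdot \frac{1}{15997} = 0$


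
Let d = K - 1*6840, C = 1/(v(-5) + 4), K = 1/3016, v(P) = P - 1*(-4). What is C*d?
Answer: -20629439/9048 ≈ -2280.0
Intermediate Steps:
v(P) = 4 + P (v(P) = P + 4 = 4 + P)
K = 1/3016 ≈ 0.00033156
C = ⅓ (C = 1/((4 - 5) + 4) = 1/(-1 + 4) = 1/3 = ⅓ ≈ 0.33333)
d = -20629439/3016 (d = 1/3016 - 1*6840 = 1/3016 - 6840 = -20629439/3016 ≈ -6840.0)
C*d = (⅓)*(-20629439/3016) = -20629439/9048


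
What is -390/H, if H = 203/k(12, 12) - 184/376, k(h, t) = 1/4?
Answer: -18330/38141 ≈ -0.48059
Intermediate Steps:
k(h, t) = ¼
H = 38141/47 (H = 203/(¼) - 184/376 = 203*4 - 184*1/376 = 812 - 23/47 = 38141/47 ≈ 811.51)
-390/H = -390/38141/47 = -390*47/38141 = -18330/38141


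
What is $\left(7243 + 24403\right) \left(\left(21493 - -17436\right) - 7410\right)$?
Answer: $997450274$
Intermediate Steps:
$\left(7243 + 24403\right) \left(\left(21493 - -17436\right) - 7410\right) = 31646 \left(\left(21493 + 17436\right) - 7410\right) = 31646 \left(38929 - 7410\right) = 31646 \cdot 31519 = 997450274$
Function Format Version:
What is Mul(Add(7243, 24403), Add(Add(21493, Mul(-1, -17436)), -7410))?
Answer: 997450274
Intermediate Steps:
Mul(Add(7243, 24403), Add(Add(21493, Mul(-1, -17436)), -7410)) = Mul(31646, Add(Add(21493, 17436), -7410)) = Mul(31646, Add(38929, -7410)) = Mul(31646, 31519) = 997450274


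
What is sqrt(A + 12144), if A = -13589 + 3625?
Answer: 2*sqrt(545) ≈ 46.690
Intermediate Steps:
A = -9964
sqrt(A + 12144) = sqrt(-9964 + 12144) = sqrt(2180) = 2*sqrt(545)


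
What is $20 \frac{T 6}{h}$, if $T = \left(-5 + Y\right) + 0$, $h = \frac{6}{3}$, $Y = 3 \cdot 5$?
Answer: $600$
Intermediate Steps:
$Y = 15$
$h = 2$ ($h = 6 \cdot \frac{1}{3} = 2$)
$T = 10$ ($T = \left(-5 + 15\right) + 0 = 10 + 0 = 10$)
$20 \frac{T 6}{h} = 20 \frac{10 \cdot 6}{2} = 20 \cdot 60 \cdot \frac{1}{2} = 20 \cdot 30 = 600$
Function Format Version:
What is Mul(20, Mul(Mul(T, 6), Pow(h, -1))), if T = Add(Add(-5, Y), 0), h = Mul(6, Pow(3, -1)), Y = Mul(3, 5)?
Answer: 600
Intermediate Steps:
Y = 15
h = 2 (h = Mul(6, Rational(1, 3)) = 2)
T = 10 (T = Add(Add(-5, 15), 0) = Add(10, 0) = 10)
Mul(20, Mul(Mul(T, 6), Pow(h, -1))) = Mul(20, Mul(Mul(10, 6), Pow(2, -1))) = Mul(20, Mul(60, Rational(1, 2))) = Mul(20, 30) = 600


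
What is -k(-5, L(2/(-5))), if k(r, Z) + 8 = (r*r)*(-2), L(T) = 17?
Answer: 58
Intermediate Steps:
k(r, Z) = -8 - 2*r**2 (k(r, Z) = -8 + (r*r)*(-2) = -8 + r**2*(-2) = -8 - 2*r**2)
-k(-5, L(2/(-5))) = -(-8 - 2*(-5)**2) = -(-8 - 2*25) = -(-8 - 50) = -1*(-58) = 58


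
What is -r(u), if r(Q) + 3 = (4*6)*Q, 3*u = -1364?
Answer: 10915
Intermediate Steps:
u = -1364/3 (u = (⅓)*(-1364) = -1364/3 ≈ -454.67)
r(Q) = -3 + 24*Q (r(Q) = -3 + (4*6)*Q = -3 + 24*Q)
-r(u) = -(-3 + 24*(-1364/3)) = -(-3 - 10912) = -1*(-10915) = 10915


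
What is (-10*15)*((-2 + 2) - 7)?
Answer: 1050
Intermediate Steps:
(-10*15)*((-2 + 2) - 7) = -150*(0 - 7) = -150*(-7) = 1050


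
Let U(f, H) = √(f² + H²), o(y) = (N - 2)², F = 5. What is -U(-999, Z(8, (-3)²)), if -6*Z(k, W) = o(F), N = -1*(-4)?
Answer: -√8982013/3 ≈ -999.00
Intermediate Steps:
N = 4
o(y) = 4 (o(y) = (4 - 2)² = 2² = 4)
Z(k, W) = -⅔ (Z(k, W) = -⅙*4 = -⅔)
U(f, H) = √(H² + f²)
-U(-999, Z(8, (-3)²)) = -√((-⅔)² + (-999)²) = -√(4/9 + 998001) = -√(8982013/9) = -√8982013/3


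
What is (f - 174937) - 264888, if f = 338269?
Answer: -101556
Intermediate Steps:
(f - 174937) - 264888 = (338269 - 174937) - 264888 = 163332 - 264888 = -101556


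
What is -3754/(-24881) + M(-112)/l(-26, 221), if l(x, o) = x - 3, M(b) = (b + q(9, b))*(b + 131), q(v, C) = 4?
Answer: 51164678/721549 ≈ 70.910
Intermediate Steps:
M(b) = (4 + b)*(131 + b) (M(b) = (b + 4)*(b + 131) = (4 + b)*(131 + b))
l(x, o) = -3 + x
-3754/(-24881) + M(-112)/l(-26, 221) = -3754/(-24881) + (524 + (-112)² + 135*(-112))/(-3 - 26) = -3754*(-1/24881) + (524 + 12544 - 15120)/(-29) = 3754/24881 - 2052*(-1/29) = 3754/24881 + 2052/29 = 51164678/721549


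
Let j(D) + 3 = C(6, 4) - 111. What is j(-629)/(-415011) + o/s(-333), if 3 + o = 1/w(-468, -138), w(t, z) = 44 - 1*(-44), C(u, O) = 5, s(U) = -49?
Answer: 109617901/1789527432 ≈ 0.061255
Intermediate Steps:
w(t, z) = 88 (w(t, z) = 44 + 44 = 88)
j(D) = -109 (j(D) = -3 + (5 - 111) = -3 - 106 = -109)
o = -263/88 (o = -3 + 1/88 = -263/88 ≈ -2.9886)
j(-629)/(-415011) + o/s(-333) = -109/(-415011) - 263/88/(-49) = -109*(-1/415011) - 263/88*(-1/49) = 109/415011 + 263/4312 = 109617901/1789527432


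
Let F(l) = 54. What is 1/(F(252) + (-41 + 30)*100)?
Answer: -1/1046 ≈ -0.00095602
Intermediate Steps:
1/(F(252) + (-41 + 30)*100) = 1/(54 + (-41 + 30)*100) = 1/(54 - 11*100) = 1/(54 - 1100) = 1/(-1046) = -1/1046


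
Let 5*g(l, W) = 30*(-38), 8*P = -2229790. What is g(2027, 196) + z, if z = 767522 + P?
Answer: 1954281/4 ≈ 4.8857e+5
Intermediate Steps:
P = -1114895/4 (P = (1/8)*(-2229790) = -1114895/4 ≈ -2.7872e+5)
g(l, W) = -228 (g(l, W) = (30*(-38))/5 = (1/5)*(-1140) = -228)
z = 1955193/4 (z = 767522 - 1114895/4 = 1955193/4 ≈ 4.8880e+5)
g(2027, 196) + z = -228 + 1955193/4 = 1954281/4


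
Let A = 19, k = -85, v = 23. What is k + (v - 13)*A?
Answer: 105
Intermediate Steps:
k + (v - 13)*A = -85 + (23 - 13)*19 = -85 + 10*19 = -85 + 190 = 105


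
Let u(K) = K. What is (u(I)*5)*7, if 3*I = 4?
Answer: 140/3 ≈ 46.667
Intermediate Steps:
I = 4/3 (I = (⅓)*4 = 4/3 ≈ 1.3333)
(u(I)*5)*7 = ((4/3)*5)*7 = (20/3)*7 = 140/3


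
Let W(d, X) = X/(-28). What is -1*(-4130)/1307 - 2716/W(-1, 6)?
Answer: 49709758/3921 ≈ 12678.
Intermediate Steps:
W(d, X) = -X/28 (W(d, X) = X*(-1/28) = -X/28)
-1*(-4130)/1307 - 2716/W(-1, 6) = -1*(-4130)/1307 - 2716/((-1/28*6)) = 4130*(1/1307) - 2716/(-3/14) = 4130/1307 - 2716*(-14/3) = 4130/1307 + 38024/3 = 49709758/3921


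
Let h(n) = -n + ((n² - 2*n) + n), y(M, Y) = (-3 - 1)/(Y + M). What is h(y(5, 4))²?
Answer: 7744/6561 ≈ 1.1803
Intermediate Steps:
y(M, Y) = -4/(M + Y)
h(n) = n² - 2*n (h(n) = -n + (n² - n) = n² - 2*n)
h(y(5, 4))² = ((-4/(5 + 4))*(-2 - 4/(5 + 4)))² = ((-4/9)*(-2 - 4/9))² = ((-4*⅑)*(-2 - 4*⅑))² = (-4*(-2 - 4/9)/9)² = (-4/9*(-22/9))² = (88/81)² = 7744/6561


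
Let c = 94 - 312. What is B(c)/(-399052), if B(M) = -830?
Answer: 415/199526 ≈ 0.0020799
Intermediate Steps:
c = -218
B(c)/(-399052) = -830/(-399052) = -830*(-1/399052) = 415/199526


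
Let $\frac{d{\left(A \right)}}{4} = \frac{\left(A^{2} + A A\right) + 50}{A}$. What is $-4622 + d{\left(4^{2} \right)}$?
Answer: $- \frac{8963}{2} \approx -4481.5$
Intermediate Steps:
$d{\left(A \right)} = \frac{4 \left(50 + 2 A^{2}\right)}{A}$ ($d{\left(A \right)} = 4 \frac{\left(A^{2} + A A\right) + 50}{A} = 4 \frac{\left(A^{2} + A^{2}\right) + 50}{A} = 4 \frac{2 A^{2} + 50}{A} = 4 \frac{50 + 2 A^{2}}{A} = \frac{4 \left(50 + 2 A^{2}\right)}{A}$)
$-4622 + d{\left(4^{2} \right)} = -4622 + \left(8 \cdot 4^{2} + \frac{200}{4^{2}}\right) = -4622 + \left(8 \cdot 16 + \frac{200}{16}\right) = -4622 + \left(128 + 200 \cdot \frac{1}{16}\right) = -4622 + \left(128 + \frac{25}{2}\right) = -4622 + \frac{281}{2} = - \frac{8963}{2}$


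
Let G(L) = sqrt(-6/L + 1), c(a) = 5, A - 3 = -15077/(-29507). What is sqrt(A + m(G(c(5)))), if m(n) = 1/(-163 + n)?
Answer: sqrt(29507)*sqrt((84284835 - 103598*I*sqrt(5))/(815 - I*sqrt(5)))/29507 ≈ 1.8721 - 4.4955e-6*I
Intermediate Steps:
A = 103598/29507 (A = 3 - 15077/(-29507) = 3 - 15077*(-1/29507) = 3 + 15077/29507 = 103598/29507 ≈ 3.5110)
G(L) = sqrt(1 - 6/L)
sqrt(A + m(G(c(5)))) = sqrt(103598/29507 + 1/(-163 + sqrt((-6 + 5)/5))) = sqrt(103598/29507 + 1/(-163 + sqrt((1/5)*(-1)))) = sqrt(103598/29507 + 1/(-163 + sqrt(-1/5))) = sqrt(103598/29507 + 1/(-163 + I*sqrt(5)/5))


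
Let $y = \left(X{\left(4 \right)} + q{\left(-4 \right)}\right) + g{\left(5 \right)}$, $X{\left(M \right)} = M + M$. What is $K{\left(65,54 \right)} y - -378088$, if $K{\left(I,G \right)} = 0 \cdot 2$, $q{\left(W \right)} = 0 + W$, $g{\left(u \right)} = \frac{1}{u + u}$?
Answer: $378088$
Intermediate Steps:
$g{\left(u \right)} = \frac{1}{2 u}$
$X{\left(M \right)} = 2 M$
$q{\left(W \right)} = W$
$K{\left(I,G \right)} = 0$
$y = \frac{41}{10}$ ($y = \left(2 \cdot 4 - 4\right) + \frac{1}{2 \cdot 5} = \left(8 - 4\right) + \frac{1}{2} \cdot \frac{1}{5} = 4 + \frac{1}{10} = \frac{41}{10} \approx 4.1$)
$K{\left(65,54 \right)} y - -378088 = 0 \cdot \frac{41}{10} - -378088 = 0 + 378088 = 378088$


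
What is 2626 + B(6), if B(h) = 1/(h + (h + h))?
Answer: 47269/18 ≈ 2626.1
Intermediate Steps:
B(h) = 1/(3*h) (B(h) = 1/(h + 2*h) = 1/(3*h))
2626 + B(6) = 2626 + (⅓)/6 = 2626 + (⅓)*(⅙) = 2626 + 1/18 = 47269/18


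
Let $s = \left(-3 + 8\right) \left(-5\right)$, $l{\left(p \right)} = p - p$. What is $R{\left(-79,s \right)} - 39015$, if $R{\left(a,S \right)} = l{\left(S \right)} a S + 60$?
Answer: $-38955$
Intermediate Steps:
$l{\left(p \right)} = 0$
$s = -25$ ($s = 5 \left(-5\right) = -25$)
$R{\left(a,S \right)} = 60$ ($R{\left(a,S \right)} = 0 a S + 60 = 0 S + 60 = 0 + 60 = 60$)
$R{\left(-79,s \right)} - 39015 = 60 - 39015 = -38955$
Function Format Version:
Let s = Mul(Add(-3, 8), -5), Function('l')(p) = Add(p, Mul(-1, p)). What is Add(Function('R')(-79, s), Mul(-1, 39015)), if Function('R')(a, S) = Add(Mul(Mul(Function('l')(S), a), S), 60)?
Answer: -38955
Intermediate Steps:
Function('l')(p) = 0
s = -25 (s = Mul(5, -5) = -25)
Function('R')(a, S) = 60 (Function('R')(a, S) = Add(Mul(Mul(0, a), S), 60) = Add(Mul(0, S), 60) = Add(0, 60) = 60)
Add(Function('R')(-79, s), Mul(-1, 39015)) = Add(60, Mul(-1, 39015)) = Add(60, -39015) = -38955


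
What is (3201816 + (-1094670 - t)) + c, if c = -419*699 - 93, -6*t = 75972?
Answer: 1826834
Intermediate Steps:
t = -12662 (t = -⅙*75972 = -12662)
c = -292974 (c = -292881 - 93 = -292974)
(3201816 + (-1094670 - t)) + c = (3201816 + (-1094670 - 1*(-12662))) - 292974 = (3201816 + (-1094670 + 12662)) - 292974 = (3201816 - 1082008) - 292974 = 2119808 - 292974 = 1826834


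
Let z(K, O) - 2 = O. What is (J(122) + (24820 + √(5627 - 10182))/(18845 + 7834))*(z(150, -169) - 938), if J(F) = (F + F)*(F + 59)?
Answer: -1301995174480/26679 - 1105*I*√4555/26679 ≈ -4.8802e+7 - 2.7954*I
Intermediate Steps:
z(K, O) = 2 + O
J(F) = 2*F*(59 + F) (J(F) = (2*F)*(59 + F) = 2*F*(59 + F))
(J(122) + (24820 + √(5627 - 10182))/(18845 + 7834))*(z(150, -169) - 938) = (2*122*(59 + 122) + (24820 + √(5627 - 10182))/(18845 + 7834))*((2 - 169) - 938) = (2*122*181 + (24820 + √(-4555))/26679)*(-167 - 938) = (44164 + (24820 + I*√4555)*(1/26679))*(-1105) = (44164 + (24820/26679 + I*√4555/26679))*(-1105) = (1178276176/26679 + I*√4555/26679)*(-1105) = -1301995174480/26679 - 1105*I*√4555/26679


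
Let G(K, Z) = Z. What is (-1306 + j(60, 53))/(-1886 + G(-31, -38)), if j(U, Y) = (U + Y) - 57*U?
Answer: 4613/1924 ≈ 2.3976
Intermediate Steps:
j(U, Y) = Y - 56*U
(-1306 + j(60, 53))/(-1886 + G(-31, -38)) = (-1306 + (53 - 56*60))/(-1886 - 38) = (-1306 + (53 - 3360))/(-1924) = (-1306 - 3307)*(-1/1924) = -4613*(-1/1924) = 4613/1924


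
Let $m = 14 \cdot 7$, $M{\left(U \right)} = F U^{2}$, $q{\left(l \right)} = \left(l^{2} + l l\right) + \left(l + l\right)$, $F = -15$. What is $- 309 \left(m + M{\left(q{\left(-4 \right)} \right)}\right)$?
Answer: $2639478$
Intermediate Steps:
$q{\left(l \right)} = 2 l + 2 l^{2}$ ($q{\left(l \right)} = \left(l^{2} + l^{2}\right) + 2 l = 2 l^{2} + 2 l = 2 l + 2 l^{2}$)
$M{\left(U \right)} = - 15 U^{2}$
$m = 98$
$- 309 \left(m + M{\left(q{\left(-4 \right)} \right)}\right) = - 309 \left(98 - 15 \left(2 \left(-4\right) \left(1 - 4\right)\right)^{2}\right) = - 309 \left(98 - 15 \left(2 \left(-4\right) \left(-3\right)\right)^{2}\right) = - 309 \left(98 - 15 \cdot 24^{2}\right) = - 309 \left(98 - 8640\right) = \left(-309\right) \left(-8542\right) = 2639478$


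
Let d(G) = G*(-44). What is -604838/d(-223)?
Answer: -302419/4906 ≈ -61.643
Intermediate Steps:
d(G) = -44*G
-604838/d(-223) = -604838/((-44*(-223))) = -604838/9812 = -604838*1/9812 = -302419/4906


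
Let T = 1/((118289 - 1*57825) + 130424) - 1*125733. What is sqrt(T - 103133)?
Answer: I*sqrt(2084867903440054)/95444 ≈ 478.4*I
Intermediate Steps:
T = -24000920903/190888 (T = 1/((118289 - 57825) + 130424) - 125733 = 1/(60464 + 130424) - 125733 = 1/190888 - 125733 = -24000920903/190888 ≈ -1.2573e+5)
sqrt(T - 103133) = sqrt(-24000920903/190888 - 103133) = sqrt(-43687773007/190888) = I*sqrt(2084867903440054)/95444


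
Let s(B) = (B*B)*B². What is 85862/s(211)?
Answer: 85862/1982119441 ≈ 4.3318e-5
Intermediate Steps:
s(B) = B⁴ (s(B) = B²*B² = B⁴)
85862/s(211) = 85862/(211⁴) = 85862/1982119441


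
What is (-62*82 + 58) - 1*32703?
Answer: -37729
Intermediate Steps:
(-62*82 + 58) - 1*32703 = (-5084 + 58) - 32703 = -5026 - 32703 = -37729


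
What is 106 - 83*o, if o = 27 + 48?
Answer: -6119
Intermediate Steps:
o = 75
106 - 83*o = 106 - 83*75 = 106 - 6225 = -6119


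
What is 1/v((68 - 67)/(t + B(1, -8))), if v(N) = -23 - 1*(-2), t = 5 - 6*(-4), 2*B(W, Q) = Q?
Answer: -1/21 ≈ -0.047619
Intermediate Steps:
B(W, Q) = Q/2
t = 29 (t = 5 + 24 = 29)
v(N) = -21 (v(N) = -23 + 2 = -21)
1/v((68 - 67)/(t + B(1, -8))) = 1/(-21) = -1/21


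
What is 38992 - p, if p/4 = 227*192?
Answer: -135344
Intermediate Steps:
p = 174336 (p = 4*(227*192) = 4*43584 = 174336)
38992 - p = 38992 - 1*174336 = 38992 - 174336 = -135344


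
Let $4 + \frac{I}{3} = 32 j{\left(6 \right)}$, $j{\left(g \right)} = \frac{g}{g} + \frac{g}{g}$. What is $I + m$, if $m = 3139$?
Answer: $3319$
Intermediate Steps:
$j{\left(g \right)} = 2$ ($j{\left(g \right)} = 1 + 1 = 2$)
$I = 180$ ($I = -12 + 3 \cdot 32 \cdot 2 = -12 + 3 \cdot 64 = -12 + 192 = 180$)
$I + m = 180 + 3139 = 3319$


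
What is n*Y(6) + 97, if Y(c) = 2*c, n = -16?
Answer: -95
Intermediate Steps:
n*Y(6) + 97 = -32*6 + 97 = -16*12 + 97 = -192 + 97 = -95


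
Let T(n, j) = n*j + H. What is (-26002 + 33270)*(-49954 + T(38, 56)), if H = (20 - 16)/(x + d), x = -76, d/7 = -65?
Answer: -184575293480/531 ≈ -3.4760e+8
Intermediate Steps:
d = -455 (d = 7*(-65) = -455)
H = -4/531 (H = (20 - 16)/(-76 - 455) = 4/(-531) = 4*(-1/531) = -4/531 ≈ -0.0075330)
T(n, j) = -4/531 + j*n (T(n, j) = n*j - 4/531 = j*n - 4/531 = -4/531 + j*n)
(-26002 + 33270)*(-49954 + T(38, 56)) = (-26002 + 33270)*(-49954 + (-4/531 + 56*38)) = 7268*(-49954 + (-4/531 + 2128)) = 7268*(-49954 + 1129964/531) = 7268*(-25395610/531) = -184575293480/531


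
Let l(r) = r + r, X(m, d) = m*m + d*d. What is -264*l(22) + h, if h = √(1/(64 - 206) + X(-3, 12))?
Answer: -11616 + 5*√123398/142 ≈ -11604.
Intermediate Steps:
X(m, d) = d² + m² (X(m, d) = m² + d² = d² + m²)
h = 5*√123398/142 (h = √(1/(64 - 206) + (12² + (-3)²)) = √(1/(-142) + (144 + 9)) = √(-1/142 + 153) = √(21725/142) = 5*√123398/142 ≈ 12.369)
l(r) = 2*r
-264*l(22) + h = -528*22 + 5*√123398/142 = -264*44 + 5*√123398/142 = -11616 + 5*√123398/142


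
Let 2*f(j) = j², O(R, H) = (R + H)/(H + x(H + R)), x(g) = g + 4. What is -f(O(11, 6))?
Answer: -289/1458 ≈ -0.19822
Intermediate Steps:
x(g) = 4 + g
O(R, H) = (H + R)/(4 + R + 2*H) (O(R, H) = (R + H)/(H + (4 + (H + R))) = (H + R)/(H + (4 + H + R)) = (H + R)/(4 + R + 2*H))
f(j) = j²/2
-f(O(11, 6)) = -((6 + 11)/(4 + 11 + 2*6))²/2 = -(17/(4 + 11 + 12))²/2 = -(17/27)²/2 = -289/(2*729) = -1*289/1458 = -289/1458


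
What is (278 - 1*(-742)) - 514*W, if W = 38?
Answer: -18512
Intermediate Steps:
(278 - 1*(-742)) - 514*W = (278 - 1*(-742)) - 514*38 = (278 + 742) - 19532 = 1020 - 19532 = -18512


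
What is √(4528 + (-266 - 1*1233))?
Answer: √3029 ≈ 55.036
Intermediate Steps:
√(4528 + (-266 - 1*1233)) = √(4528 + (-266 - 1233)) = √(4528 - 1499) = √3029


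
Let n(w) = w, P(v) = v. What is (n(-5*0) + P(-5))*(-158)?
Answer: 790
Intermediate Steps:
(n(-5*0) + P(-5))*(-158) = (-5*0 - 5)*(-158) = (0 - 5)*(-158) = -5*(-158) = 790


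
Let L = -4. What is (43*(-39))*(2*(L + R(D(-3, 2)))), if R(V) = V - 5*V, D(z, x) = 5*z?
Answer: -187824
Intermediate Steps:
R(V) = -4*V
(43*(-39))*(2*(L + R(D(-3, 2)))) = (43*(-39))*(2*(-4 - 20*(-3))) = -3354*(-4 - 4*(-15)) = -3354*(-4 + 60) = -3354*56 = -1677*112 = -187824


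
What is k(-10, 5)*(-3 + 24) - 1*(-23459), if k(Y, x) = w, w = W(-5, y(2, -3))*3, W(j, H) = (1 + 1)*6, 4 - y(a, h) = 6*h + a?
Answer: 24215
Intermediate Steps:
y(a, h) = 4 - a - 6*h (y(a, h) = 4 - (6*h + a) = 4 - (a + 6*h) = 4 + (-a - 6*h) = 4 - a - 6*h)
W(j, H) = 12 (W(j, H) = 2*6 = 12)
w = 36 (w = 12*3 = 36)
k(Y, x) = 36
k(-10, 5)*(-3 + 24) - 1*(-23459) = 36*(-3 + 24) - 1*(-23459) = 36*21 + 23459 = 756 + 23459 = 24215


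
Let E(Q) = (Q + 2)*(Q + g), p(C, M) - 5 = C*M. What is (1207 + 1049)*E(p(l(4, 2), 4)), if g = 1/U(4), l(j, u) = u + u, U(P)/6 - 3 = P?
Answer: 7636184/7 ≈ 1.0909e+6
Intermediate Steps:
U(P) = 18 + 6*P
l(j, u) = 2*u
p(C, M) = 5 + C*M
g = 1/42 (g = 1/(18 + 6*4) = 1/(18 + 24) = 1/42 ≈ 0.023810)
E(Q) = (2 + Q)*(1/42 + Q) (E(Q) = (Q + 2)*(Q + 1/42) = (2 + Q)*(1/42 + Q))
(1207 + 1049)*E(p(l(4, 2), 4)) = (1207 + 1049)*(1/21 + (5 + (2*2)*4)² + 85*(5 + (2*2)*4)/42) = 2256*(1/21 + (5 + 4*4)² + 85*(5 + 4*4)/42) = 2256*(1/21 + (5 + 16)² + 85*(5 + 16)/42) = 2256*(1/21 + 21² + (85/42)*21) = 2256*(1/21 + 441 + 85/2) = 2256*(20309/42) = 7636184/7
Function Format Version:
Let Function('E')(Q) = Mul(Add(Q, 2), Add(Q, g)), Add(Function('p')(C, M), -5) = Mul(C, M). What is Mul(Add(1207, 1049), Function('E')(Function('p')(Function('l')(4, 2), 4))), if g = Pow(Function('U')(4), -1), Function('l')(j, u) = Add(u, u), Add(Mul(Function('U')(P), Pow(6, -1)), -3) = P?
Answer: Rational(7636184, 7) ≈ 1.0909e+6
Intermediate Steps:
Function('U')(P) = Add(18, Mul(6, P))
Function('l')(j, u) = Mul(2, u)
Function('p')(C, M) = Add(5, Mul(C, M))
g = Rational(1, 42) (g = Pow(Add(18, Mul(6, 4)), -1) = Pow(Add(18, 24), -1) = Pow(42, -1) = Rational(1, 42) ≈ 0.023810)
Function('E')(Q) = Mul(Add(2, Q), Add(Rational(1, 42), Q)) (Function('E')(Q) = Mul(Add(Q, 2), Add(Q, Rational(1, 42))) = Mul(Add(2, Q), Add(Rational(1, 42), Q)))
Mul(Add(1207, 1049), Function('E')(Function('p')(Function('l')(4, 2), 4))) = Mul(Add(1207, 1049), Add(Rational(1, 21), Pow(Add(5, Mul(Mul(2, 2), 4)), 2), Mul(Rational(85, 42), Add(5, Mul(Mul(2, 2), 4))))) = Mul(2256, Add(Rational(1, 21), Pow(Add(5, Mul(4, 4)), 2), Mul(Rational(85, 42), Add(5, Mul(4, 4))))) = Mul(2256, Add(Rational(1, 21), Pow(Add(5, 16), 2), Mul(Rational(85, 42), Add(5, 16)))) = Mul(2256, Add(Rational(1, 21), Pow(21, 2), Mul(Rational(85, 42), 21))) = Mul(2256, Add(Rational(1, 21), 441, Rational(85, 2))) = Mul(2256, Rational(20309, 42)) = Rational(7636184, 7)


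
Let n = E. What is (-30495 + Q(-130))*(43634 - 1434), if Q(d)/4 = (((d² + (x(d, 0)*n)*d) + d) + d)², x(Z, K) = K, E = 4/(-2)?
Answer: 46737677591000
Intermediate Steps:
E = -2 (E = 4*(-½) = -2)
n = -2
Q(d) = 4*(d² + 2*d)² (Q(d) = 4*(((d² + (0*(-2))*d) + d) + d)² = 4*(((d² + 0*d) + d) + d)² = 4*(((d² + 0) + d) + d)² = 4*((d² + d) + d)² = 4*((d + d²) + d)² = 4*(d² + 2*d)²)
(-30495 + Q(-130))*(43634 - 1434) = (-30495 + 4*(-130)²*(2 - 130)²)*(43634 - 1434) = (-30495 + 4*16900*(-128)²)*42200 = (-30495 + 4*16900*16384)*42200 = (-30495 + 1107558400)*42200 = 1107527905*42200 = 46737677591000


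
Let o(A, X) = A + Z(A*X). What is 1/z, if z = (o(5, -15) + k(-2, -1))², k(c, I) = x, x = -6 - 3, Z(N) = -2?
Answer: 1/36 ≈ 0.027778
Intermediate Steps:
o(A, X) = -2 + A (o(A, X) = A - 2 = -2 + A)
x = -9
k(c, I) = -9
z = 36 (z = ((-2 + 5) - 9)² = (3 - 9)² = (-6)² = 36)
1/z = 1/36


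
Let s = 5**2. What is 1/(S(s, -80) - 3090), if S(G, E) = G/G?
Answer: -1/3089 ≈ -0.00032373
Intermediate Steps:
s = 25
S(G, E) = 1
1/(S(s, -80) - 3090) = 1/(1 - 3090) = 1/(-3089) = -1/3089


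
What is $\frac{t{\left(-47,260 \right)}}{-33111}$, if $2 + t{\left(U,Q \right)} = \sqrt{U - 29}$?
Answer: $\frac{2}{33111} - \frac{2 i \sqrt{19}}{33111} \approx 6.0403 \cdot 10^{-5} - 0.00026329 i$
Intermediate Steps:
$t{\left(U,Q \right)} = -2 + \sqrt{-29 + U}$ ($t{\left(U,Q \right)} = -2 + \sqrt{U - 29} = -2 + \sqrt{-29 + U}$)
$\frac{t{\left(-47,260 \right)}}{-33111} = \frac{-2 + \sqrt{-29 - 47}}{-33111} = \left(-2 + \sqrt{-76}\right) \left(- \frac{1}{33111}\right) = \left(-2 + 2 i \sqrt{19}\right) \left(- \frac{1}{33111}\right) = \frac{2}{33111} - \frac{2 i \sqrt{19}}{33111}$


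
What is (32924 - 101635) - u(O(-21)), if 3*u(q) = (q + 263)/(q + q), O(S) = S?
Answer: -4328672/63 ≈ -68709.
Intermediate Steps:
u(q) = (263 + q)/(6*q) (u(q) = ((q + 263)/(q + q))/3 = ((263 + q)/((2*q)))/3 = ((263 + q)*(1/(2*q)))/3 = ((263 + q)/(2*q))/3 = (263 + q)/(6*q))
(32924 - 101635) - u(O(-21)) = (32924 - 101635) - (263 - 21)/(6*(-21)) = -68711 - (-1)*242/(6*21) = -68711 - 1*(-121/63) = -68711 + 121/63 = -4328672/63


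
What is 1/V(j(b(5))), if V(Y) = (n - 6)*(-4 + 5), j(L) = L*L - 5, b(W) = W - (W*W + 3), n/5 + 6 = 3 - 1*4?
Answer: -1/41 ≈ -0.024390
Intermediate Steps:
n = -35 (n = -30 + 5*(3 - 1*4) = -30 + 5*(3 - 4) = -30 + 5*(-1) = -30 - 5 = -35)
b(W) = -3 + W - W**2 (b(W) = W - (W**2 + 3) = W - (3 + W**2) = W + (-3 - W**2) = -3 + W - W**2)
j(L) = -5 + L**2 (j(L) = L**2 - 5 = -5 + L**2)
V(Y) = -41 (V(Y) = (-35 - 6)*(-4 + 5) = -41*1 = -41)
1/V(j(b(5))) = 1/(-41) = -1/41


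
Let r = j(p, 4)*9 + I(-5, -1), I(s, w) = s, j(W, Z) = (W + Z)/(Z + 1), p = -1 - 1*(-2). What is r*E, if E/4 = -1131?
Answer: -18096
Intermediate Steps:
E = -4524 (E = 4*(-1131) = -4524)
p = 1 (p = -1 + 2 = 1)
j(W, Z) = (W + Z)/(1 + Z)
r = 4 (r = ((1 + 4)/(1 + 4))*9 - 5 = (5/5)*9 - 5 = ((⅕)*5)*9 - 5 = 1*9 - 5 = 9 - 5 = 4)
r*E = 4*(-4524) = -18096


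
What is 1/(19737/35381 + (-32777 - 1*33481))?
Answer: -35381/2344254561 ≈ -1.5093e-5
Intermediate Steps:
1/(19737/35381 + (-32777 - 1*33481)) = 1/(19737*(1/35381) + (-32777 - 33481)) = 1/(19737/35381 - 66258) = 1/(-2344254561/35381) = -35381/2344254561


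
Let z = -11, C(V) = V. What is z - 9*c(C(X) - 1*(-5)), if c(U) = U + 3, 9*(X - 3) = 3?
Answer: -113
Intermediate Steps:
X = 10/3 (X = 3 + (⅑)*3 = 3 + ⅓ = 10/3 ≈ 3.3333)
c(U) = 3 + U
z - 9*c(C(X) - 1*(-5)) = -11 - 9*(3 + (10/3 - 1*(-5))) = -11 - 9*(3 + (10/3 + 5)) = -11 - 9*(3 + 25/3) = -11 - 9*34/3 = -11 - 102 = -113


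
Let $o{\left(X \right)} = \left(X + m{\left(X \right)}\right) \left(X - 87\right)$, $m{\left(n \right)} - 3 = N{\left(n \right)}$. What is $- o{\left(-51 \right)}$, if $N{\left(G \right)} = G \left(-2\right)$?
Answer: $7452$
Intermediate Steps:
$N{\left(G \right)} = - 2 G$
$m{\left(n \right)} = 3 - 2 n$
$o{\left(X \right)} = \left(-87 + X\right) \left(3 - X\right)$ ($o{\left(X \right)} = \left(X - \left(-3 + 2 X\right)\right) \left(X - 87\right) = \left(3 - X\right) \left(-87 + X\right) = \left(-87 + X\right) \left(3 - X\right)$)
$- o{\left(-51 \right)} = - (-261 - \left(-51\right)^{2} + 90 \left(-51\right)) = - (-261 - 2601 - 4590) = \left(-1\right) \left(-7452\right) = 7452$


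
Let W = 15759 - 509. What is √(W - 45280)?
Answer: I*√30030 ≈ 173.29*I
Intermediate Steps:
W = 15250
√(W - 45280) = √(15250 - 45280) = √(-30030) = I*√30030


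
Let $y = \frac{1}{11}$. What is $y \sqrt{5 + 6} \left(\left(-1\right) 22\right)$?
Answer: $- 2 \sqrt{11} \approx -6.6332$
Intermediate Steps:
$y = \frac{1}{11} \approx 0.090909$
$y \sqrt{5 + 6} \left(\left(-1\right) 22\right) = \frac{\sqrt{5 + 6}}{11} \left(\left(-1\right) 22\right) = \frac{\sqrt{11}}{11} \left(-22\right) = - 2 \sqrt{11}$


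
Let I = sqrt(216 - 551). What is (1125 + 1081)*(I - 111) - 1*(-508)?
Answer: -244358 + 2206*I*sqrt(335) ≈ -2.4436e+5 + 40376.0*I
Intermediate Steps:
I = I*sqrt(335) (I = sqrt(-335) = I*sqrt(335) ≈ 18.303*I)
(1125 + 1081)*(I - 111) - 1*(-508) = (1125 + 1081)*(I*sqrt(335) - 111) - 1*(-508) = 2206*(-111 + I*sqrt(335)) + 508 = (-244866 + 2206*I*sqrt(335)) + 508 = -244358 + 2206*I*sqrt(335)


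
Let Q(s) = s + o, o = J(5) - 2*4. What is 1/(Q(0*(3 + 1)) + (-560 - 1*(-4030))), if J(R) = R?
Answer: 1/3467 ≈ 0.00028843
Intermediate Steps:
o = -3 (o = 5 - 2*4 = 5 - 8 = -3)
Q(s) = -3 + s (Q(s) = s - 3 = -3 + s)
1/(Q(0*(3 + 1)) + (-560 - 1*(-4030))) = 1/((-3 + 0*(3 + 1)) + (-560 - 1*(-4030))) = 1/((-3 + 0*4) + (-560 + 4030)) = 1/((-3 + 0) + 3470) = 1/(-3 + 3470) = 1/3467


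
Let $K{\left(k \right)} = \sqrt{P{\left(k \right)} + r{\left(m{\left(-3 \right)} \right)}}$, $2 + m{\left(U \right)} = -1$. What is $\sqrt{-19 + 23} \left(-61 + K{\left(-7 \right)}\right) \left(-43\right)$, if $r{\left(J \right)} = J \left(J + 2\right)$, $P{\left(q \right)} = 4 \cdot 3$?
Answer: $5246 - 86 \sqrt{15} \approx 4912.9$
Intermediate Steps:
$m{\left(U \right)} = -3$ ($m{\left(U \right)} = -2 - 1 = -3$)
$P{\left(q \right)} = 12$
$r{\left(J \right)} = J \left(2 + J\right)$
$K{\left(k \right)} = \sqrt{15}$ ($K{\left(k \right)} = \sqrt{12 - 3 \left(2 - 3\right)} = \sqrt{12 - -3} = \sqrt{12 + 3} = \sqrt{15}$)
$\sqrt{-19 + 23} \left(-61 + K{\left(-7 \right)}\right) \left(-43\right) = \sqrt{-19 + 23} \left(-61 + \sqrt{15}\right) \left(-43\right) = \sqrt{4} \left(-61 + \sqrt{15}\right) \left(-43\right) = 2 \left(-61 + \sqrt{15}\right) \left(-43\right) = \left(-122 + 2 \sqrt{15}\right) \left(-43\right) = 5246 - 86 \sqrt{15}$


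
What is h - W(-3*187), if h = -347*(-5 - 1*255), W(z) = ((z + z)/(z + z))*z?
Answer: 90781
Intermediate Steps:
W(z) = z (W(z) = ((2*z)/((2*z)))*z = ((2*z)*(1/(2*z)))*z = 1*z = z)
h = 90220 (h = -347*(-5 - 255) = -347*(-260) = 90220)
h - W(-3*187) = 90220 - (-3)*187 = 90220 - 1*(-561) = 90220 + 561 = 90781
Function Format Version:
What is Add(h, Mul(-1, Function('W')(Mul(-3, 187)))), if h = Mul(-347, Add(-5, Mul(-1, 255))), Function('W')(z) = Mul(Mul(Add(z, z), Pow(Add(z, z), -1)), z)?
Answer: 90781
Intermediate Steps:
Function('W')(z) = z (Function('W')(z) = Mul(Mul(Mul(2, z), Pow(Mul(2, z), -1)), z) = Mul(Mul(Mul(2, z), Mul(Rational(1, 2), Pow(z, -1))), z) = Mul(1, z) = z)
h = 90220 (h = Mul(-347, Add(-5, -255)) = Mul(-347, -260) = 90220)
Add(h, Mul(-1, Function('W')(Mul(-3, 187)))) = Add(90220, Mul(-1, Mul(-3, 187))) = Add(90220, Mul(-1, -561)) = Add(90220, 561) = 90781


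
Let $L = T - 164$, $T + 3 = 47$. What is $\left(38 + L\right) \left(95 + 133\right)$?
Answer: $-18696$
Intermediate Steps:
$T = 44$ ($T = -3 + 47 = 44$)
$L = -120$ ($L = 44 - 164 = -120$)
$\left(38 + L\right) \left(95 + 133\right) = \left(38 - 120\right) \left(95 + 133\right) = \left(-82\right) 228 = -18696$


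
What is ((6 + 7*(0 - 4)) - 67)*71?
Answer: -6319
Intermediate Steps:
((6 + 7*(0 - 4)) - 67)*71 = ((6 + 7*(-4)) - 67)*71 = ((6 - 28) - 67)*71 = (-22 - 67)*71 = -89*71 = -6319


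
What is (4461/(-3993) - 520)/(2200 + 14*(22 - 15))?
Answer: -693607/3058638 ≈ -0.22677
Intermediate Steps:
(4461/(-3993) - 520)/(2200 + 14*(22 - 15)) = (4461*(-1/3993) - 520)/(2200 + 14*7) = (-1487/1331 - 520)/(2200 + 98) = -693607/1331/2298 = -693607/1331*1/2298 = -693607/3058638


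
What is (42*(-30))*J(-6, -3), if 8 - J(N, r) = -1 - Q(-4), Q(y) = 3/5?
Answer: -12096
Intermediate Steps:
Q(y) = 3/5 (Q(y) = 3*(1/5) = 3/5)
J(N, r) = 48/5 (J(N, r) = 8 - (-1 - 1*3/5) = 8 - (-1 - 3/5) = 8 - 1*(-8/5) = 8 + 8/5 = 48/5)
(42*(-30))*J(-6, -3) = (42*(-30))*(48/5) = -1260*48/5 = -12096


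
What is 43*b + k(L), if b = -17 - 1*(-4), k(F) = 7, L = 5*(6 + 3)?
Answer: -552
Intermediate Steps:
L = 45 (L = 5*9 = 45)
b = -13 (b = -17 + 4 = -13)
43*b + k(L) = 43*(-13) + 7 = -559 + 7 = -552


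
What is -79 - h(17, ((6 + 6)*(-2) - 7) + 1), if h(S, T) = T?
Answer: -49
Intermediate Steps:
-79 - h(17, ((6 + 6)*(-2) - 7) + 1) = -79 - (((6 + 6)*(-2) - 7) + 1) = -79 - ((12*(-2) - 7) + 1) = -79 - ((-24 - 7) + 1) = -79 - (-31 + 1) = -79 - 1*(-30) = -79 + 30 = -49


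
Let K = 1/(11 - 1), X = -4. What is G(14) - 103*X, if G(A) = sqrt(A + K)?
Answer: 412 + sqrt(1410)/10 ≈ 415.75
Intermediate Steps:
K = 1/10 ≈ 0.10000
G(A) = sqrt(1/10 + A) (G(A) = sqrt(A + 1/10) = sqrt(1/10 + A))
G(14) - 103*X = sqrt(10 + 100*14)/10 - 103*(-4) = sqrt(10 + 1400)/10 + 412 = sqrt(1410)/10 + 412 = 412 + sqrt(1410)/10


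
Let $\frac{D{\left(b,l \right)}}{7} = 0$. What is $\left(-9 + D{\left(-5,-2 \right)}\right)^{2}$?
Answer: $81$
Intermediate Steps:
$D{\left(b,l \right)} = 0$ ($D{\left(b,l \right)} = 7 \cdot 0 = 0$)
$\left(-9 + D{\left(-5,-2 \right)}\right)^{2} = \left(-9 + 0\right)^{2} = \left(-9\right)^{2} = 81$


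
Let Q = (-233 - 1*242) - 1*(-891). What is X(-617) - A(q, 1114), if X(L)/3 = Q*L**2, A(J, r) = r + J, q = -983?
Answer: 475099741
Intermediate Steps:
A(J, r) = J + r
Q = 416 (Q = (-233 - 242) + 891 = -475 + 891 = 416)
X(L) = 1248*L**2 (X(L) = 3*(416*L**2) = 1248*L**2)
X(-617) - A(q, 1114) = 1248*(-617)**2 - (-983 + 1114) = 1248*380689 - 1*131 = 475099872 - 131 = 475099741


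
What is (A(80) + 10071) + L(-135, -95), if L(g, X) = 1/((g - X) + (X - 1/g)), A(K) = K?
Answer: 184991689/18224 ≈ 10151.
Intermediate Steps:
L(g, X) = 1/(g - 1/g)
(A(80) + 10071) + L(-135, -95) = (80 + 10071) - 135/(-1 + (-135)²) = 10151 - 135/(-1 + 18225) = 10151 - 135/18224 = 184991689/18224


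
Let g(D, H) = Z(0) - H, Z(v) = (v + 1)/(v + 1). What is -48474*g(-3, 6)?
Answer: 242370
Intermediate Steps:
Z(v) = 1 (Z(v) = (1 + v)/(1 + v) = 1)
g(D, H) = 1 - H
-48474*g(-3, 6) = -48474*(1 - 1*6) = -48474*(1 - 6) = -48474*(-5) = 242370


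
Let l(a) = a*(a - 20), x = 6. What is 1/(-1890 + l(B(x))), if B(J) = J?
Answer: -1/1974 ≈ -0.00050659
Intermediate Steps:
l(a) = a*(-20 + a)
1/(-1890 + l(B(x))) = 1/(-1890 + 6*(-20 + 6)) = 1/(-1890 + 6*(-14)) = 1/(-1890 - 84) = 1/(-1974) = -1/1974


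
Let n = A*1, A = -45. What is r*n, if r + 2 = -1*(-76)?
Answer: -3330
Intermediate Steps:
r = 74 (r = -2 - 1*(-76) = -2 + 76 = 74)
n = -45 (n = -45*1 = -45)
r*n = 74*(-45) = -3330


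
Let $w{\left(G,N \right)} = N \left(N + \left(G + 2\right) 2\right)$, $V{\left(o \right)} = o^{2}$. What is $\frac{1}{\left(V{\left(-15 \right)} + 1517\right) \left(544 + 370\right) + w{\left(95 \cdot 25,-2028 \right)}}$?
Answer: $- \frac{1}{3936140} \approx -2.5406 \cdot 10^{-7}$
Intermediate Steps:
$w{\left(G,N \right)} = N \left(4 + N + 2 G\right)$ ($w{\left(G,N \right)} = N \left(N + \left(2 + G\right) 2\right) = N \left(N + \left(4 + 2 G\right)\right) = N \left(4 + N + 2 G\right)$)
$\frac{1}{\left(V{\left(-15 \right)} + 1517\right) \left(544 + 370\right) + w{\left(95 \cdot 25,-2028 \right)}} = \frac{1}{\left(\left(-15\right)^{2} + 1517\right) \left(544 + 370\right) - 2028 \left(4 - 2028 + 2 \cdot 95 \cdot 25\right)} = \frac{1}{\left(225 + 1517\right) 914 - 2028 \left(4 - 2028 + 2 \cdot 2375\right)} = \frac{1}{1742 \cdot 914 - 2028 \left(4 - 2028 + 4750\right)} = \frac{1}{1592188 - 5528328} = \frac{1}{-3936140} = - \frac{1}{3936140}$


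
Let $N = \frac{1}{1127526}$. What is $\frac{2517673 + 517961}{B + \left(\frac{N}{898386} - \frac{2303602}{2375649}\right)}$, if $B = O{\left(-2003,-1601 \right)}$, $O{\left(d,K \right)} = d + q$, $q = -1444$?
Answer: $- \frac{811668541680642660507864}{921918952023299283859} \approx -880.41$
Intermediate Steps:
$N = \frac{1}{1127526} \approx 8.869 \cdot 10^{-7}$
$O{\left(d,K \right)} = -1444 + d$ ($O{\left(d,K \right)} = d - 1444 = -1444 + d$)
$B = -3447$ ($B = -1444 - 2003 = -3447$)
$\frac{2517673 + 517961}{B + \left(\frac{N}{898386} - \frac{2303602}{2375649}\right)} = \frac{2517673 + 517961}{-3447 + \left(\frac{1}{1127526 \cdot 898386} - \frac{2303602}{2375649}\right)} = \frac{3035634}{-3447 + \left(\frac{1}{1127526} \cdot \frac{1}{898386} - \frac{2303602}{2375649}\right)} = \frac{3035634}{-3447 + \left(\frac{1}{1012953573036} - \frac{2303602}{2375649}\right)} = \frac{3035634}{-3447 - \frac{259271319638944447}{267380238092155596}} = \frac{3035634}{- \frac{921918952023299283859}{267380238092155596}} = 3035634 \left(- \frac{267380238092155596}{921918952023299283859}\right) = - \frac{811668541680642660507864}{921918952023299283859}$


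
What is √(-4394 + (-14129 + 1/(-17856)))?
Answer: 13*I*√60669511/744 ≈ 136.1*I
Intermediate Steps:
√(-4394 + (-14129 + 1/(-17856))) = √(-4394 + (-14129 - 1/17856)) = √(-4394 - 252287425/17856) = √(-330746689/17856) = 13*I*√60669511/744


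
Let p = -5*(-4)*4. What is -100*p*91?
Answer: -728000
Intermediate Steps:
p = 80 (p = 20*4 = 80)
-100*p*91 = -100*80*91 = -8000*91 = -728000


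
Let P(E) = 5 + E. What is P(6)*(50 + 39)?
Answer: 979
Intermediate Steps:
P(6)*(50 + 39) = (5 + 6)*(50 + 39) = 11*89 = 979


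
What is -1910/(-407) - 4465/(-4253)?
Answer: 9940485/1730971 ≈ 5.7427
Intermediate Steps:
-1910/(-407) - 4465/(-4253) = -1910*(-1/407) - 4465*(-1/4253) = 1910/407 + 4465/4253 = 9940485/1730971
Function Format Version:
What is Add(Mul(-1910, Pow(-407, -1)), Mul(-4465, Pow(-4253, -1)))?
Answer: Rational(9940485, 1730971) ≈ 5.7427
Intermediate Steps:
Add(Mul(-1910, Pow(-407, -1)), Mul(-4465, Pow(-4253, -1))) = Add(Mul(-1910, Rational(-1, 407)), Mul(-4465, Rational(-1, 4253))) = Add(Rational(1910, 407), Rational(4465, 4253)) = Rational(9940485, 1730971)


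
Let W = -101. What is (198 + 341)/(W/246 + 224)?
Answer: 132594/55003 ≈ 2.4107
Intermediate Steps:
(198 + 341)/(W/246 + 224) = (198 + 341)/(-101/246 + 224) = 539/(-101*1/246 + 224) = 539/(-101/246 + 224) = 539/(55003/246) = 539*(246/55003) = 132594/55003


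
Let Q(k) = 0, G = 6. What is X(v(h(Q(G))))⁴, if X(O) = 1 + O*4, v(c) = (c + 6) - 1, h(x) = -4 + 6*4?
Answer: 104060401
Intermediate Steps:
h(x) = 20 (h(x) = -4 + 24 = 20)
v(c) = 5 + c (v(c) = (6 + c) - 1 = 5 + c)
X(O) = 1 + 4*O
X(v(h(Q(G))))⁴ = (1 + 4*(5 + 20))⁴ = (1 + 4*25)⁴ = (1 + 100)⁴ = 101⁴ = 104060401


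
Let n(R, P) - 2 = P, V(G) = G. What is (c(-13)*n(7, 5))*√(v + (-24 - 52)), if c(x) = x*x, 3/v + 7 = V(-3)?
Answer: 1183*I*√7630/10 ≈ 10333.0*I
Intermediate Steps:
n(R, P) = 2 + P
v = -3/10 (v = 3/(-7 - 3) = 3/(-10) = 3*(-⅒) = -3/10 ≈ -0.30000)
c(x) = x²
(c(-13)*n(7, 5))*√(v + (-24 - 52)) = ((-13)²*(2 + 5))*√(-3/10 + (-24 - 52)) = (169*7)*√(-3/10 - 76) = 1183*√(-763/10) = 1183*(I*√7630/10) = 1183*I*√7630/10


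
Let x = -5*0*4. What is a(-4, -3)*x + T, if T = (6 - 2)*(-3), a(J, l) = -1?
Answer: -12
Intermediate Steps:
x = 0 (x = 0*4 = 0)
T = -12 (T = 4*(-3) = -12)
a(-4, -3)*x + T = -1*0 - 12 = 0 - 12 = -12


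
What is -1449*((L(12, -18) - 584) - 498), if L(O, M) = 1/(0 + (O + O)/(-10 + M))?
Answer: 3139017/2 ≈ 1.5695e+6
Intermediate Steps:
L(O, M) = (-10 + M)/(2*O) (L(O, M) = 1/(0 + (2*O)/(-10 + M)) = 1/(0 + 2*O/(-10 + M)) = 1/(2*O/(-10 + M)) = (-10 + M)/(2*O))
-1449*((L(12, -18) - 584) - 498) = -1449*(((½)*(-10 - 18)/12 - 584) - 498) = -1449*(((½)*(1/12)*(-28) - 584) - 498) = -1449*((-7/6 - 584) - 498) = -1449*(-3511/6 - 498) = -1449*(-6499/6) = 3139017/2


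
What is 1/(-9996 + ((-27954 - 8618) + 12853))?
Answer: -1/33715 ≈ -2.9660e-5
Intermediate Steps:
1/(-9996 + ((-27954 - 8618) + 12853)) = 1/(-9996 + (-36572 + 12853)) = 1/(-9996 - 23719) = 1/(-33715) = -1/33715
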